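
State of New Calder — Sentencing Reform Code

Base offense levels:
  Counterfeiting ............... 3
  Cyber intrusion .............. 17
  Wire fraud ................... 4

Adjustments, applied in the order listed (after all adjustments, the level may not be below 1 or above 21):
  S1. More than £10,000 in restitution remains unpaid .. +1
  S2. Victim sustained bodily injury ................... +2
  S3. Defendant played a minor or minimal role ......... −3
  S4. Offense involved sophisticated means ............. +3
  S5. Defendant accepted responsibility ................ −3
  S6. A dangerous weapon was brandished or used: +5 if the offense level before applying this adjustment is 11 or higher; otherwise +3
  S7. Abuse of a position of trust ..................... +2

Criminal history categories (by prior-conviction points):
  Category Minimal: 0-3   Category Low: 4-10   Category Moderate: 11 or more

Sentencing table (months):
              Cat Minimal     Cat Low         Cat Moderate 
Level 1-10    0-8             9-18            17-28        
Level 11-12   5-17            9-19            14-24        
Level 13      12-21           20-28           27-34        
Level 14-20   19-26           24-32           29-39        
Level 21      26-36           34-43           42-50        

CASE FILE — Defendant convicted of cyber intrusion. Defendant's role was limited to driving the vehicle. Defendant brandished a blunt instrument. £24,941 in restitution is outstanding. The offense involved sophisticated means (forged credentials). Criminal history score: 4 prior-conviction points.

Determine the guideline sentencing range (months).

Base offense level for cyber intrusion: 17.
S1 applies: 17 + 1 = 18.
S2 does not apply.
S3 applies: 18 − 3 = 15.
S4 applies: 15 + 3 = 18.
S6 applies (level before this adjustment is 18 ≥ 11, so +5): 18 + 5 = 23.
S7 does not apply.
Level 23 exceeds the maximum of 21; capped at 21.
Final offense level: 21.
Criminal history: 4 prior points → Category Low (4-10).
Level 21 falls in the 21 band.
Grid: Level 21 × Category Low = 34-43 months.

34-43 months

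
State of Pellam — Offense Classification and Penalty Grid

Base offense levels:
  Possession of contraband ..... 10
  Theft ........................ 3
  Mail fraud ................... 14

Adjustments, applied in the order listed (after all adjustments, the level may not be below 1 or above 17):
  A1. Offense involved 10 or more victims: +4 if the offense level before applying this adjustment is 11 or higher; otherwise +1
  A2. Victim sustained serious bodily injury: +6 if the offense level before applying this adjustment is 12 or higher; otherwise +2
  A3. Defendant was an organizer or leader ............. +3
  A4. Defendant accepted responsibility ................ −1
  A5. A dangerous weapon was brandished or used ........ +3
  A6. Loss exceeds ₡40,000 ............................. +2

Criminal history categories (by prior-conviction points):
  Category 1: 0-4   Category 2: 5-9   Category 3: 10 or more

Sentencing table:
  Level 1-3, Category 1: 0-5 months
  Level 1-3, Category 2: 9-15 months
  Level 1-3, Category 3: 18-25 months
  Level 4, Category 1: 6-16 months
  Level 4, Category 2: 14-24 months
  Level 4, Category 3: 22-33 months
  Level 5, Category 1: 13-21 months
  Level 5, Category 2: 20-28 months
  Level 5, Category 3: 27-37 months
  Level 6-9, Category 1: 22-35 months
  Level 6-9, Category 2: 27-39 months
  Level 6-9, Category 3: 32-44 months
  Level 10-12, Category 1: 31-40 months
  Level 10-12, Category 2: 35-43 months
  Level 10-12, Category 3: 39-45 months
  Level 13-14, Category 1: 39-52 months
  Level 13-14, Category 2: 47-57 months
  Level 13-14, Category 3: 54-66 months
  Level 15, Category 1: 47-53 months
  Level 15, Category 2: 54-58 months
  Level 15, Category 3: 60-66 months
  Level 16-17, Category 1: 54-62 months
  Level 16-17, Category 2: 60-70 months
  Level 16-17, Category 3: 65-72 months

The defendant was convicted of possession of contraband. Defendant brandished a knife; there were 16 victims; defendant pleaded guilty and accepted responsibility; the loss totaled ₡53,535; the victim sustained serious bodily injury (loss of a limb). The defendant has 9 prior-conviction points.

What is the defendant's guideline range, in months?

Base offense level for possession of contraband: 10.
A1 applies (level before this adjustment is 10 < 11, so +1): 10 + 1 = 11.
A2 applies (level before this adjustment is 11 < 12, so +2): 11 + 2 = 13.
A4 applies: 13 − 1 = 12.
A5 applies: 12 + 3 = 15.
A6 applies: 15 + 2 = 17.
Final offense level: 17.
Criminal history: 9 prior points → Category 2 (5-9).
Level 17 falls in the 16-17 band.
Grid: Level 16-17 × Category 2 = 60-70 months.

60-70 months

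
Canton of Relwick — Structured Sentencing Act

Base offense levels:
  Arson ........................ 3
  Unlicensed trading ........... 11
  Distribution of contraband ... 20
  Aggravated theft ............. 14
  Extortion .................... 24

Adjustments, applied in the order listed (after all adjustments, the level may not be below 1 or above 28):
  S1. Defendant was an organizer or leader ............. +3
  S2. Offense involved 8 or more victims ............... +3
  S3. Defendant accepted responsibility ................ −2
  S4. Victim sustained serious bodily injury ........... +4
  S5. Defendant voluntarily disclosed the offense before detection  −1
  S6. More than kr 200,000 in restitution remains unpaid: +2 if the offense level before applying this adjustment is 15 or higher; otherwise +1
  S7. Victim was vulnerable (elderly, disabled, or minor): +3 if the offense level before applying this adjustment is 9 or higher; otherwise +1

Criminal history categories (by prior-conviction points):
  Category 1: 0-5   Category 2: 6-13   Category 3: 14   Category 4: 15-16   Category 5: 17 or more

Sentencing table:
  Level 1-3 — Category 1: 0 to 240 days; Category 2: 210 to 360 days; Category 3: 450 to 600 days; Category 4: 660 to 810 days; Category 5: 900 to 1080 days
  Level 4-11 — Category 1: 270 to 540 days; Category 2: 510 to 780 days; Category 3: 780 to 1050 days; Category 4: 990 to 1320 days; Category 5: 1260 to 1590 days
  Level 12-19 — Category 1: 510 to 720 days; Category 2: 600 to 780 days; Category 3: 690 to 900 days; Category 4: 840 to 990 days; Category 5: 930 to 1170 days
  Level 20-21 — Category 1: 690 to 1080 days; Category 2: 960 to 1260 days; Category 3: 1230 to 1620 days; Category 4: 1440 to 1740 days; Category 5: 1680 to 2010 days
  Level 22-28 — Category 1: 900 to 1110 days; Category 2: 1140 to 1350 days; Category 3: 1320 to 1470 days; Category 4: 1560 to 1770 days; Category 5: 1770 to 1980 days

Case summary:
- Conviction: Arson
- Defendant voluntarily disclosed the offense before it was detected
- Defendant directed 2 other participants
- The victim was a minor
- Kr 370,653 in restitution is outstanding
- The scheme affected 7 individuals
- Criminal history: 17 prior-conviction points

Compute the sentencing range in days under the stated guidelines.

Base offense level for arson: 3.
S1 applies: 3 + 3 = 6.
S2 does not apply.
S3 does not apply.
S5 applies: 6 − 1 = 5.
S6 applies (level before this adjustment is 5 < 15, so +1): 5 + 1 = 6.
S7 applies (level before this adjustment is 6 < 9, so +1): 6 + 1 = 7.
Final offense level: 7.
Criminal history: 17 prior points → Category 5 (17+).
Level 7 falls in the 4-11 band.
Grid: Level 4-11 × Category 5 = 1260-1590 days.

1260-1590 days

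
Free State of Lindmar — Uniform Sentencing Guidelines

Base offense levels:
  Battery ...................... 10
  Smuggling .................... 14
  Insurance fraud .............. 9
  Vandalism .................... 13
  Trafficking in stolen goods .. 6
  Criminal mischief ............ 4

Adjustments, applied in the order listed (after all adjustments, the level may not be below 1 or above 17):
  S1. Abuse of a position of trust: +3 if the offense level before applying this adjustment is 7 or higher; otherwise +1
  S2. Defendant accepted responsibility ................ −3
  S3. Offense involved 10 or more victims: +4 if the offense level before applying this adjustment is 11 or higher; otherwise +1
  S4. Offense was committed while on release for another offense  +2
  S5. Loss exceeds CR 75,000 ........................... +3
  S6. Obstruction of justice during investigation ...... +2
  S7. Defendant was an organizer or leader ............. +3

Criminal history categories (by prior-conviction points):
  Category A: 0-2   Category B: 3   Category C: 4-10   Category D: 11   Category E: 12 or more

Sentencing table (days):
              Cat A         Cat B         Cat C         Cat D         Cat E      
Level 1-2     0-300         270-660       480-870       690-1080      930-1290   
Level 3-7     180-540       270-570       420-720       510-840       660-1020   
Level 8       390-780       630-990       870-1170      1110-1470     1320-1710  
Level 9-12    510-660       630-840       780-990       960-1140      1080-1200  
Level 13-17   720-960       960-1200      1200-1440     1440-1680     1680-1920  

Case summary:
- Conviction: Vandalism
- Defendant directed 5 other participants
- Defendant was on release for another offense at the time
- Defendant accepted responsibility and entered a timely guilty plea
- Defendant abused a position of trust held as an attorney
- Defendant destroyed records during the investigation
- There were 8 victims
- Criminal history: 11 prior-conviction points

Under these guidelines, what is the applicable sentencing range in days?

1440-1680 days

Base offense level for vandalism: 13.
S1 applies (level before this adjustment is 13 ≥ 7, so +3): 13 + 3 = 16.
S2 applies: 16 − 3 = 13.
S3 does not apply.
S4 applies: 13 + 2 = 15.
S6 applies: 15 + 2 = 17.
S7 applies: 17 + 3 = 20.
Level 20 exceeds the maximum of 17; capped at 17.
Final offense level: 17.
Criminal history: 11 prior points → Category D (11).
Level 17 falls in the 13-17 band.
Grid: Level 13-17 × Category D = 1440-1680 days.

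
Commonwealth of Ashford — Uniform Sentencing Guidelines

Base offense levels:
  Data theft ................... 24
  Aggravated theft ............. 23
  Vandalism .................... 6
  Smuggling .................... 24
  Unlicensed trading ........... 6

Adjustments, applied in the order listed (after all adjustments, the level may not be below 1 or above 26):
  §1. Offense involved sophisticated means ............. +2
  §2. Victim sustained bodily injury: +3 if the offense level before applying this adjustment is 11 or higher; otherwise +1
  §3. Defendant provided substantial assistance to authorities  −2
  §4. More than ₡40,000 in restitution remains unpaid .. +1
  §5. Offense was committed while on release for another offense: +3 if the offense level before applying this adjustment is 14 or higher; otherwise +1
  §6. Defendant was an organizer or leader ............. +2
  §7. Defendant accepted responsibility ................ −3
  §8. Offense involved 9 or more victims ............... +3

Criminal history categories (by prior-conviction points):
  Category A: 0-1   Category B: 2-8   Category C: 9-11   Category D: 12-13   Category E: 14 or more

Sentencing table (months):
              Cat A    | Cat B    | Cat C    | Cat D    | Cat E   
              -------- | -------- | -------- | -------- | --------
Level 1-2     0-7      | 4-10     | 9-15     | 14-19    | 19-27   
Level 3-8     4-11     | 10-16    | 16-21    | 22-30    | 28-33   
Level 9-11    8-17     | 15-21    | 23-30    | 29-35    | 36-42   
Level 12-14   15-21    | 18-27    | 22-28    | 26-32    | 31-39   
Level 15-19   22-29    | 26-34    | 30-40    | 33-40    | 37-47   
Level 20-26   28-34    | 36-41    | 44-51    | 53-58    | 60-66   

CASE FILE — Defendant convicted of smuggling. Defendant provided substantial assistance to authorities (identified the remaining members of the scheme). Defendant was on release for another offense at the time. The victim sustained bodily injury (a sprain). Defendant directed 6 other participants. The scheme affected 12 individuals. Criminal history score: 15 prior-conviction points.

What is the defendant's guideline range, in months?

Base offense level for smuggling: 24.
§1 does not apply.
§2 applies (level before this adjustment is 24 ≥ 11, so +3): 24 + 3 = 27.
§3 applies: 27 − 2 = 25.
§4 does not apply.
§5 applies (level before this adjustment is 25 ≥ 14, so +3): 25 + 3 = 28.
§6 applies: 28 + 2 = 30.
§8 applies: 30 + 3 = 33.
Level 33 exceeds the maximum of 26; capped at 26.
Final offense level: 26.
Criminal history: 15 prior points → Category E (14+).
Level 26 falls in the 20-26 band.
Grid: Level 20-26 × Category E = 60-66 months.

60-66 months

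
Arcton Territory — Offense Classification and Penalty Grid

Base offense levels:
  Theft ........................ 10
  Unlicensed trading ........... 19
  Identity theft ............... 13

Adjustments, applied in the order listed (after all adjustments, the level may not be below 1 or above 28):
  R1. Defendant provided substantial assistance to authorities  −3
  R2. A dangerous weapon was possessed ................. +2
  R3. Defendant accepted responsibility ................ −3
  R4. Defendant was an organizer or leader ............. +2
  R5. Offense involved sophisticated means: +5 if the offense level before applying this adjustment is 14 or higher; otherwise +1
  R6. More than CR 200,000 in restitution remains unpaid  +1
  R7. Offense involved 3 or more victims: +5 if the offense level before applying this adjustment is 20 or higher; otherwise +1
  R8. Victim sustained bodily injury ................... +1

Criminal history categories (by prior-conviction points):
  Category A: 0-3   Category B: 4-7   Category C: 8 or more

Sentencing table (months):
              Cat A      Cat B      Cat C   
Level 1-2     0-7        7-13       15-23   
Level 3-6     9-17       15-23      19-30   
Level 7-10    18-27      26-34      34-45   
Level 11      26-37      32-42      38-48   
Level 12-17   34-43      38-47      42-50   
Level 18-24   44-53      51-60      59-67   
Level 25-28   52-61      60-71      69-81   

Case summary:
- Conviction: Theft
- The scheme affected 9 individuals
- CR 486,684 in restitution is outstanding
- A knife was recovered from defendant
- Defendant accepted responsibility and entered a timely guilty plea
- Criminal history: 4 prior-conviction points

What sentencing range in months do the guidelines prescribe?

Base offense level for theft: 10.
R1 does not apply.
R2 applies: 10 + 2 = 12.
R3 applies: 12 − 3 = 9.
R6 applies: 9 + 1 = 10.
R7 applies (level before this adjustment is 10 < 20, so +1): 10 + 1 = 11.
Final offense level: 11.
Criminal history: 4 prior points → Category B (4-7).
Level 11 falls in the 11 band.
Grid: Level 11 × Category B = 32-42 months.

32-42 months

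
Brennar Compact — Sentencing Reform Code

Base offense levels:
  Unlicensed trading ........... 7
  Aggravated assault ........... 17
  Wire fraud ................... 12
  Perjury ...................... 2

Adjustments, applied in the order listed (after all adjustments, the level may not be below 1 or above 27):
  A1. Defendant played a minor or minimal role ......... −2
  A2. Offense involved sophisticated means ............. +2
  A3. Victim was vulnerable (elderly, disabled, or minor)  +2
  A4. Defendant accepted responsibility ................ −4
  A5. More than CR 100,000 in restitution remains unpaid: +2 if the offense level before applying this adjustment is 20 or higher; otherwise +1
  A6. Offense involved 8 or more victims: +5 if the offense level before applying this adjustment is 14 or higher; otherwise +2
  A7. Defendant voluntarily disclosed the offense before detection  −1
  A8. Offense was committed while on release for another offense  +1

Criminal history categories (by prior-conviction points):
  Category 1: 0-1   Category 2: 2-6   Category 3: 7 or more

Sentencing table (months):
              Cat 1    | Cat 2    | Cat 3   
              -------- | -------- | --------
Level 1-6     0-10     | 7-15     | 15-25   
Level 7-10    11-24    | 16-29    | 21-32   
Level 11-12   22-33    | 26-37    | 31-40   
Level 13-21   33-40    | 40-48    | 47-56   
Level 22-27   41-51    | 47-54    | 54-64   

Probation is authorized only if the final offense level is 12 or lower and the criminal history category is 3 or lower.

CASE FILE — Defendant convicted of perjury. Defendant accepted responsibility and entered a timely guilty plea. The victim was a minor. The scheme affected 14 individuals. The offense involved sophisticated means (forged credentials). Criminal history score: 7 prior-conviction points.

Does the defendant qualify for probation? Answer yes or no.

Yes

Base offense level for perjury: 2.
A2 applies: 2 + 2 = 4.
A3 applies: 4 + 2 = 6.
A4 applies: 6 − 4 = 2.
A5 does not apply.
A6 applies (level before this adjustment is 2 < 14, so +2): 2 + 2 = 4.
A8 does not apply.
Final offense level: 4.
Criminal history: 7 prior points → Category 3 (7+).
Level 4 falls in the 1-6 band.
Grid: Level 1-6 × Category 3 = 15-25 months.
Probation check: level 4 ≤ 12 and category 3 ≤ 3 → eligible.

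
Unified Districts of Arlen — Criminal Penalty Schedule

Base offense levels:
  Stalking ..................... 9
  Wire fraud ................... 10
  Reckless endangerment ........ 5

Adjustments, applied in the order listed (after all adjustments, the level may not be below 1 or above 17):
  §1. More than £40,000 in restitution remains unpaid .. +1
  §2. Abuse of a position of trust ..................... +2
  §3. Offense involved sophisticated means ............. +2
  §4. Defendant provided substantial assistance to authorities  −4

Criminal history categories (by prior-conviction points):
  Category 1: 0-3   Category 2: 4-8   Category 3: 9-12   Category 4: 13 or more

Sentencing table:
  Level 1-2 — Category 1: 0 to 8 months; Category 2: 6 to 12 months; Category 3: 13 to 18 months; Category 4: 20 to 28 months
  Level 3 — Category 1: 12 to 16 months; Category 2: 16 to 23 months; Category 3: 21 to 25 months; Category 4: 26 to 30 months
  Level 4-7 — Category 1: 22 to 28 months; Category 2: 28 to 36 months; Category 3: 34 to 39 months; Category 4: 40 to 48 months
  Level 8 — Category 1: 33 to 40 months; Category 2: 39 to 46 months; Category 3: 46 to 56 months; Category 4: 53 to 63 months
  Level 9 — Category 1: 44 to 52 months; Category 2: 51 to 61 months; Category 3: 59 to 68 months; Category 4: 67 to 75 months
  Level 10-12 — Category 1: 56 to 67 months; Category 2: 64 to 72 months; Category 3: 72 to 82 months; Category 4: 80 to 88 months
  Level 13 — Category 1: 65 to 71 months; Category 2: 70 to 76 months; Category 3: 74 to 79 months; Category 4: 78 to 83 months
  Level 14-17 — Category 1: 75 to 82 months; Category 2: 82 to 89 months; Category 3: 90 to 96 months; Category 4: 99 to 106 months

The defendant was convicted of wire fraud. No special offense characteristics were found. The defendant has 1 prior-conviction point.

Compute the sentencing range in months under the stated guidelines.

Base offense level for wire fraud: 10.
Final offense level: 10.
Criminal history: 1 prior point → Category 1 (0-3).
Level 10 falls in the 10-12 band.
Grid: Level 10-12 × Category 1 = 56-67 months.

56-67 months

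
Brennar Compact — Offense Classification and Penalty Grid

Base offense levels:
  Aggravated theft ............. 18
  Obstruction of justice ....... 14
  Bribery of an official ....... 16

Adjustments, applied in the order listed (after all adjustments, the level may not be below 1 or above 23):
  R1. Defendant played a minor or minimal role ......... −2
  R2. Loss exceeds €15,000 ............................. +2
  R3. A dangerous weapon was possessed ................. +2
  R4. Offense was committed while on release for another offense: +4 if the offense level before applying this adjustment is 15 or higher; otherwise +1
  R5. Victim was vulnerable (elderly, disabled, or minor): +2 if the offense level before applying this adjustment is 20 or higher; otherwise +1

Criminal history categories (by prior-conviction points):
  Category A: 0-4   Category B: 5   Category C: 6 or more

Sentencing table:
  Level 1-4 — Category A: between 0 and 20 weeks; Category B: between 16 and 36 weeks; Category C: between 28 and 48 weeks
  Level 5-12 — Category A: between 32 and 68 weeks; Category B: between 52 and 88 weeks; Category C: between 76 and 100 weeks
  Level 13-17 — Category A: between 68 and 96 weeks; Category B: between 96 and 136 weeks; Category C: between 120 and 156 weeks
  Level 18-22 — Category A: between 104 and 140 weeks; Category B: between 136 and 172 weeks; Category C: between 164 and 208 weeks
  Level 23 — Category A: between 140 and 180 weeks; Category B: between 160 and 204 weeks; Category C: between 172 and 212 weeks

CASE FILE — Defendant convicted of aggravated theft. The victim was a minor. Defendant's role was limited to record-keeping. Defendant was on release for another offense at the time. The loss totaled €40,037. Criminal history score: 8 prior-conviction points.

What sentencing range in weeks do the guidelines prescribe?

Base offense level for aggravated theft: 18.
R1 applies: 18 − 2 = 16.
R2 applies: 16 + 2 = 18.
R3 does not apply.
R4 applies (level before this adjustment is 18 ≥ 15, so +4): 18 + 4 = 22.
R5 applies (level before this adjustment is 22 ≥ 20, so +2): 22 + 2 = 24.
Level 24 exceeds the maximum of 23; capped at 23.
Final offense level: 23.
Criminal history: 8 prior points → Category C (6+).
Level 23 falls in the 23 band.
Grid: Level 23 × Category C = 172-212 weeks.

172-212 weeks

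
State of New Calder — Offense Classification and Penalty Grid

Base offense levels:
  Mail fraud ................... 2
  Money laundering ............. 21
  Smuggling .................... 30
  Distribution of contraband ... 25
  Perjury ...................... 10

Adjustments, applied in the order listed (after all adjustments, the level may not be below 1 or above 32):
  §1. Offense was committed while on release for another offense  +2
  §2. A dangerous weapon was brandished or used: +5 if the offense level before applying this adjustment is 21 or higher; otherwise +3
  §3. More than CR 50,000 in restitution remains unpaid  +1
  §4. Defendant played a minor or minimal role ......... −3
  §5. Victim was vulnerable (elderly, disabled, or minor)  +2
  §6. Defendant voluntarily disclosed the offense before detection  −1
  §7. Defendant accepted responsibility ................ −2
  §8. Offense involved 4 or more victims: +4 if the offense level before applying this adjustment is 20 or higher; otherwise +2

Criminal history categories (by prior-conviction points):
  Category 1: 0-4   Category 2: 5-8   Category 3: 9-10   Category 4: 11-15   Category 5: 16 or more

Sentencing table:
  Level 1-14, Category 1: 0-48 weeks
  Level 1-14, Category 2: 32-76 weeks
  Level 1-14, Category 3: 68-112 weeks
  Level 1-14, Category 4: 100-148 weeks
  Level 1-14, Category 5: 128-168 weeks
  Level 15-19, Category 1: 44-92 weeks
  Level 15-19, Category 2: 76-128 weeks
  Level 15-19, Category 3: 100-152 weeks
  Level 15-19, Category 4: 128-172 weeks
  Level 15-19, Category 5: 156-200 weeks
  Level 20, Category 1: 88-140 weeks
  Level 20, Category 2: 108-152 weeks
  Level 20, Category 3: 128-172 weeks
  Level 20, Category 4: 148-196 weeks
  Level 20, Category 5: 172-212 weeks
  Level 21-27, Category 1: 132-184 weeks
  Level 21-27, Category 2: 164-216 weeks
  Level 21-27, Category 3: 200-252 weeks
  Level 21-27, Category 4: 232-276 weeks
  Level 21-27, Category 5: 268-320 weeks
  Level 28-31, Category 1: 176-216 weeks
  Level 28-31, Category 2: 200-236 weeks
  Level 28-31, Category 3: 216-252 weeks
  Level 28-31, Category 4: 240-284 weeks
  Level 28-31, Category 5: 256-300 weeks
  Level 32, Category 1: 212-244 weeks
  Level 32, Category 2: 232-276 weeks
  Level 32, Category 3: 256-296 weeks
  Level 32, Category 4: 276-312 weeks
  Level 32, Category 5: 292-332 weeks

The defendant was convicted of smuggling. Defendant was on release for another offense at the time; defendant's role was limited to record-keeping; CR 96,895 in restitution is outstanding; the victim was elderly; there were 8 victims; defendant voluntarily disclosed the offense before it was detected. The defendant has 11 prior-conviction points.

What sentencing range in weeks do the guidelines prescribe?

276-312 weeks

Base offense level for smuggling: 30.
§1 applies: 30 + 2 = 32.
§2 does not apply.
§3 applies: 32 + 1 = 33.
§4 applies: 33 − 3 = 30.
§5 applies: 30 + 2 = 32.
§6 applies: 32 − 1 = 31.
§8 applies (level before this adjustment is 31 ≥ 20, so +4): 31 + 4 = 35.
Level 35 exceeds the maximum of 32; capped at 32.
Final offense level: 32.
Criminal history: 11 prior points → Category 4 (11-15).
Level 32 falls in the 32 band.
Grid: Level 32 × Category 4 = 276-312 weeks.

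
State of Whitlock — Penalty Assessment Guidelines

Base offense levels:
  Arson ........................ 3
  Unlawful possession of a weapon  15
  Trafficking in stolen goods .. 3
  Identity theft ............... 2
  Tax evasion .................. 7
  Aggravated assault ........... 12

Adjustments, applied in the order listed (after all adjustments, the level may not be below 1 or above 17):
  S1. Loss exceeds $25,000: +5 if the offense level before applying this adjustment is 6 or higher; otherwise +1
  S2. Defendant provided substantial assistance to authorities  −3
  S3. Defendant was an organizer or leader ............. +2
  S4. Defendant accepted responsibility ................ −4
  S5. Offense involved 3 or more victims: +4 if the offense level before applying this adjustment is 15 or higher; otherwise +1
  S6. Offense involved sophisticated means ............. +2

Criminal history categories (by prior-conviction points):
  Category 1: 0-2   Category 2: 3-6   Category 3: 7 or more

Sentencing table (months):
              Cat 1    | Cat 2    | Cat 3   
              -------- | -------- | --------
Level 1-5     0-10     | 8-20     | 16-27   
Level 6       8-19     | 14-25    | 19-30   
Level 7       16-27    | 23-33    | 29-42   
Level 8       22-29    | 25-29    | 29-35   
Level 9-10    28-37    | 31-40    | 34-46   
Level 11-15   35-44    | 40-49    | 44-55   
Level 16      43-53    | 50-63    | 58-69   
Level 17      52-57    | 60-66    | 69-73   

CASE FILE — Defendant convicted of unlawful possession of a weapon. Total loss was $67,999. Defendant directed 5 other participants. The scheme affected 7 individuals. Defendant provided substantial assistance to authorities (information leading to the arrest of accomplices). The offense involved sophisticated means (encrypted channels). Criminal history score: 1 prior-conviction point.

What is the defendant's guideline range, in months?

Base offense level for unlawful possession of a weapon: 15.
S1 applies (level before this adjustment is 15 ≥ 6, so +5): 15 + 5 = 20.
S2 applies: 20 − 3 = 17.
S3 applies: 17 + 2 = 19.
S5 applies (level before this adjustment is 19 ≥ 15, so +4): 19 + 4 = 23.
S6 applies: 23 + 2 = 25.
Level 25 exceeds the maximum of 17; capped at 17.
Final offense level: 17.
Criminal history: 1 prior point → Category 1 (0-2).
Level 17 falls in the 17 band.
Grid: Level 17 × Category 1 = 52-57 months.

52-57 months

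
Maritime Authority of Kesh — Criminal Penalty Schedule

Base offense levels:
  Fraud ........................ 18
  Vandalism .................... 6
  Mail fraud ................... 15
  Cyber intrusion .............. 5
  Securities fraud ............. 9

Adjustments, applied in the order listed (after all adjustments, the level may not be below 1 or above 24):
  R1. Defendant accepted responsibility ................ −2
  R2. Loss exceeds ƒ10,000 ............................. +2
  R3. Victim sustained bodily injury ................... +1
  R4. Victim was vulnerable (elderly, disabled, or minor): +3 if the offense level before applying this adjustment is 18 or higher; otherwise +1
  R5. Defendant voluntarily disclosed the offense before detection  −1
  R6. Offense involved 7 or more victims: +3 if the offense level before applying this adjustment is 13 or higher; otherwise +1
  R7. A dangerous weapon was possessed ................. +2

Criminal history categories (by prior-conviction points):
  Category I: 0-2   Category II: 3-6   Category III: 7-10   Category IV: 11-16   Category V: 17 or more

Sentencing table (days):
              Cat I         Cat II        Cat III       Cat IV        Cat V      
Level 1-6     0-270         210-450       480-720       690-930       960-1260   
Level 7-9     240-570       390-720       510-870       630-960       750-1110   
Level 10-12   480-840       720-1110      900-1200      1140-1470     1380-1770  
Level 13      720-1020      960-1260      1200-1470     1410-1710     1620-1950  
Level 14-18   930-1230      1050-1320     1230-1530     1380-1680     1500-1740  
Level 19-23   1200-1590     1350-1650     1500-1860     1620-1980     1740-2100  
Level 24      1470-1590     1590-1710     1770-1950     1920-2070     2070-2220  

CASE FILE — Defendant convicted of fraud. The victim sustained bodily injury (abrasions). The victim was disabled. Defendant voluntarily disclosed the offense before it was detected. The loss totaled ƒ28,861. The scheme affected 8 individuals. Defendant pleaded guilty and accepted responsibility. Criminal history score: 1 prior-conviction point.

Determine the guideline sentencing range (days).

1470-1590 days

Base offense level for fraud: 18.
R1 applies: 18 − 2 = 16.
R2 applies: 16 + 2 = 18.
R3 applies: 18 + 1 = 19.
R4 applies (level before this adjustment is 19 ≥ 18, so +3): 19 + 3 = 22.
R5 applies: 22 − 1 = 21.
R6 applies (level before this adjustment is 21 ≥ 13, so +3): 21 + 3 = 24.
R7 does not apply.
Final offense level: 24.
Criminal history: 1 prior point → Category I (0-2).
Level 24 falls in the 24 band.
Grid: Level 24 × Category I = 1470-1590 days.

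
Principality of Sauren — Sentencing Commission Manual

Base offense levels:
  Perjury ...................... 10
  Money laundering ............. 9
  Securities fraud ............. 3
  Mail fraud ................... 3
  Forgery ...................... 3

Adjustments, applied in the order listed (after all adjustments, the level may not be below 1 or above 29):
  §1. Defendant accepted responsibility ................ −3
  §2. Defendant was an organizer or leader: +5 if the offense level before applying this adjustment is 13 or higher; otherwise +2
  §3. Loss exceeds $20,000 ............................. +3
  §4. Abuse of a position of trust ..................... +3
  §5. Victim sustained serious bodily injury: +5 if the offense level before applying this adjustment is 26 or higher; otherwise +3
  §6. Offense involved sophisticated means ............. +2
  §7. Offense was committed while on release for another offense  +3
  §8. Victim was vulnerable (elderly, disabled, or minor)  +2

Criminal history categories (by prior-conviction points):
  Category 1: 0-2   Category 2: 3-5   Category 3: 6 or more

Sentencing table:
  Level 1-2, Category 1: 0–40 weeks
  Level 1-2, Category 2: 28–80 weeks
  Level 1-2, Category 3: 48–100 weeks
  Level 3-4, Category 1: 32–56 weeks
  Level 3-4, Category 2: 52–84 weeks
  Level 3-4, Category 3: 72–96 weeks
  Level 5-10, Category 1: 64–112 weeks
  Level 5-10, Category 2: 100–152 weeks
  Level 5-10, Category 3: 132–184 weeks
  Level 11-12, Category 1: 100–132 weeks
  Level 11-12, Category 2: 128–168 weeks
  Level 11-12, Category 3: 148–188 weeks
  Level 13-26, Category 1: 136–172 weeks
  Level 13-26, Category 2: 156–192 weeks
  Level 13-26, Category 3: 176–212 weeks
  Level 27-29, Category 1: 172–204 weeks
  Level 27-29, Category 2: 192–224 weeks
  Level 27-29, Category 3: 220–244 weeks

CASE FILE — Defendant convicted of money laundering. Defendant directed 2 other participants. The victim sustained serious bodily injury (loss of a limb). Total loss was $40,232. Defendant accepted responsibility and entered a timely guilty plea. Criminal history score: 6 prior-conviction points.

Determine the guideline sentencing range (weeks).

176-212 weeks

Base offense level for money laundering: 9.
§1 applies: 9 − 3 = 6.
§2 applies (level before this adjustment is 6 < 13, so +2): 6 + 2 = 8.
§3 applies: 8 + 3 = 11.
§5 applies (level before this adjustment is 11 < 26, so +3): 11 + 3 = 14.
§6 does not apply.
§7 does not apply.
Final offense level: 14.
Criminal history: 6 prior points → Category 3 (6+).
Level 14 falls in the 13-26 band.
Grid: Level 13-26 × Category 3 = 176-212 weeks.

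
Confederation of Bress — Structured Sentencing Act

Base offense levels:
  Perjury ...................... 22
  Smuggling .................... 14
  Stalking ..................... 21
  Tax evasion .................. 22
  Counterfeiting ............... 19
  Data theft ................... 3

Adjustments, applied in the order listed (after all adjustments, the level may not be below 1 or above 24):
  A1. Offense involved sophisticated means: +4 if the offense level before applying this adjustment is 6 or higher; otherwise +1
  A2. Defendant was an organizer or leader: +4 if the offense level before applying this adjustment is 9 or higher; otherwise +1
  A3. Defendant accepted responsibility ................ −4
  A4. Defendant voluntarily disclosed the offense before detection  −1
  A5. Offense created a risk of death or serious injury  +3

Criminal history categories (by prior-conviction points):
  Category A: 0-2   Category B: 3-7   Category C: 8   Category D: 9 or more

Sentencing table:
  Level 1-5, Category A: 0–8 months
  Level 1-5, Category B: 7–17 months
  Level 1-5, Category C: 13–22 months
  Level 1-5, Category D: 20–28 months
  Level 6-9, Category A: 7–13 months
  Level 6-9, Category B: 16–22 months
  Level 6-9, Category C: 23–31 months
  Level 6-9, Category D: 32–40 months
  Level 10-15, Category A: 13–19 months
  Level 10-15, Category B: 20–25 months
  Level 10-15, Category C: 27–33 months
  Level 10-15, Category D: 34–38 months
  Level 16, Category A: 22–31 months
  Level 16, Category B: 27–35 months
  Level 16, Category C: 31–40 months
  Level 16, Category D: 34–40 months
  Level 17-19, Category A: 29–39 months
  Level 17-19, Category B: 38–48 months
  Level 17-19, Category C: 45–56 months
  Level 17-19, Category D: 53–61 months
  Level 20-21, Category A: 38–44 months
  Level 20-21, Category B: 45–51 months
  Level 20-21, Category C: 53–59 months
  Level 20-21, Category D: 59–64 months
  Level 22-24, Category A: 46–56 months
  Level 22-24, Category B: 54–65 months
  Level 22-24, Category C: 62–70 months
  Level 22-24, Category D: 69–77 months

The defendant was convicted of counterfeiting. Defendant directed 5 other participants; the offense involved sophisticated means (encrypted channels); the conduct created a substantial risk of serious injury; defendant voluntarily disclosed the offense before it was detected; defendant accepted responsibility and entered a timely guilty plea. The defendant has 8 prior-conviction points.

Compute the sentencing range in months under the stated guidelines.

62-70 months

Base offense level for counterfeiting: 19.
A1 applies (level before this adjustment is 19 ≥ 6, so +4): 19 + 4 = 23.
A2 applies (level before this adjustment is 23 ≥ 9, so +4): 23 + 4 = 27.
A3 applies: 27 − 4 = 23.
A4 applies: 23 − 1 = 22.
A5 applies: 22 + 3 = 25.
Level 25 exceeds the maximum of 24; capped at 24.
Final offense level: 24.
Criminal history: 8 prior points → Category C (8).
Level 24 falls in the 22-24 band.
Grid: Level 22-24 × Category C = 62-70 months.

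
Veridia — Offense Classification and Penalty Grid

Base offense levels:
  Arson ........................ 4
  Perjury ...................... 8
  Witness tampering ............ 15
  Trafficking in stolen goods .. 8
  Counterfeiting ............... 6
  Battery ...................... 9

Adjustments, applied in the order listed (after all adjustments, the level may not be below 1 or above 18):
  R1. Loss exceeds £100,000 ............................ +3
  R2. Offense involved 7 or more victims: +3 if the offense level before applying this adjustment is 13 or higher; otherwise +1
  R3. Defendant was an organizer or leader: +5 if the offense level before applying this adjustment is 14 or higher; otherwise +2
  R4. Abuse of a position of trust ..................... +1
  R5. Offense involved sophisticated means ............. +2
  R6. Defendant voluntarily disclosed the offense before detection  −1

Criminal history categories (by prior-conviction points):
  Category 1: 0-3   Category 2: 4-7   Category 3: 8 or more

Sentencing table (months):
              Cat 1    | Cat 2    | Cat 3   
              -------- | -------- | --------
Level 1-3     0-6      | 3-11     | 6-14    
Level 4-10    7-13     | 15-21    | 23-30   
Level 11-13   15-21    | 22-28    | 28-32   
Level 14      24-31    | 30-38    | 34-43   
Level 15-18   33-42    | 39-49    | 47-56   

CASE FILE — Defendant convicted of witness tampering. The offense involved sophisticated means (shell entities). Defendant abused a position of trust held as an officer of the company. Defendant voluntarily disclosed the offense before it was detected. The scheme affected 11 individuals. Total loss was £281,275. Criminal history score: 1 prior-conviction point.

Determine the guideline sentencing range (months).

Base offense level for witness tampering: 15.
R1 applies: 15 + 3 = 18.
R2 applies (level before this adjustment is 18 ≥ 13, so +3): 18 + 3 = 21.
R3 does not apply.
R4 applies: 21 + 1 = 22.
R5 applies: 22 + 2 = 24.
R6 applies: 24 − 1 = 23.
Level 23 exceeds the maximum of 18; capped at 18.
Final offense level: 18.
Criminal history: 1 prior point → Category 1 (0-3).
Level 18 falls in the 15-18 band.
Grid: Level 15-18 × Category 1 = 33-42 months.

33-42 months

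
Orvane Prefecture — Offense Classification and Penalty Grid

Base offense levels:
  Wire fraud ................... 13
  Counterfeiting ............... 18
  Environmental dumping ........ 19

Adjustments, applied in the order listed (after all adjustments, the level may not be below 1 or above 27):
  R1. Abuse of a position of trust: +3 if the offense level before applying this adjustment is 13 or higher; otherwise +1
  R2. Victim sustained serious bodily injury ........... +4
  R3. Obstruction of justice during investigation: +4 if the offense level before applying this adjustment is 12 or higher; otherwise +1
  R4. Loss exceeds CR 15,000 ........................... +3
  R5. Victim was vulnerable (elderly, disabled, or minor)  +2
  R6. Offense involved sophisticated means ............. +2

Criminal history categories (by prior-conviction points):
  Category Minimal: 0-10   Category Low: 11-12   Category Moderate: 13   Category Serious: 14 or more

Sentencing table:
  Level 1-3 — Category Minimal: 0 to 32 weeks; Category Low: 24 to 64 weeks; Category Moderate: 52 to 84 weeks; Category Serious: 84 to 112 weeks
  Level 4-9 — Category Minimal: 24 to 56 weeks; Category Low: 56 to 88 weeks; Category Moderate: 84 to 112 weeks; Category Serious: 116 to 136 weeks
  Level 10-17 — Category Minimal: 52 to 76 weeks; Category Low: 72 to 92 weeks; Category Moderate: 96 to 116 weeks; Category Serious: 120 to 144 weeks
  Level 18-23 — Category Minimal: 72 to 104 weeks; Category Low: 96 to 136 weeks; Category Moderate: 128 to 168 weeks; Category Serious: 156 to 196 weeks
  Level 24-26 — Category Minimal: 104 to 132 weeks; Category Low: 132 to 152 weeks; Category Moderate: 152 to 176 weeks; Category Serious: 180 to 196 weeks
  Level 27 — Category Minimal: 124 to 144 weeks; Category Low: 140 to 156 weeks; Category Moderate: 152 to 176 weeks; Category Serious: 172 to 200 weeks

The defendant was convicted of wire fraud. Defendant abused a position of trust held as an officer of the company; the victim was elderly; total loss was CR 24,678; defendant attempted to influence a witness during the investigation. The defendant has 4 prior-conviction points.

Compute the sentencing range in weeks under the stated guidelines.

104-132 weeks

Base offense level for wire fraud: 13.
R1 applies (level before this adjustment is 13 ≥ 13, so +3): 13 + 3 = 16.
R3 applies (level before this adjustment is 16 ≥ 12, so +4): 16 + 4 = 20.
R4 applies: 20 + 3 = 23.
R5 applies: 23 + 2 = 25.
Final offense level: 25.
Criminal history: 4 prior points → Category Minimal (0-10).
Level 25 falls in the 24-26 band.
Grid: Level 24-26 × Category Minimal = 104-132 weeks.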